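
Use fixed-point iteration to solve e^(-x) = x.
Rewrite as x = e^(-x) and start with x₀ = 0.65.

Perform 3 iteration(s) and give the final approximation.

Equation: e^(-x) = x
Fixed-point form: x = e^(-x)
x₀ = 0.65

x_1 = g(0.650000) = 0.522046
x_2 = g(0.522046) = 0.593306
x_3 = g(0.593306) = 0.552498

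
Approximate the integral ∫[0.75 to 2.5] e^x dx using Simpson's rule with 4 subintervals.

f(x) = e^x
a = 0.75, b = 2.5, n = 4
h = (b - a)/n = 0.437500

Simpson's rule: (h/3)[f(x₀) + 4f(x₁) + 2f(x₂) + ... + f(xₙ)]

x_0 = 0.7500, f(x_0) = 2.117000, coefficient = 1
x_1 = 1.1875, f(x_1) = 3.278874, coefficient = 4
x_2 = 1.6250, f(x_2) = 5.078419, coefficient = 2
x_3 = 2.0625, f(x_3) = 7.865609, coefficient = 4
x_4 = 2.5000, f(x_4) = 12.182494, coefficient = 1

I ≈ (0.437500/3) × 69.034264 = 10.067497
Exact value: 10.065494
Error: 0.002003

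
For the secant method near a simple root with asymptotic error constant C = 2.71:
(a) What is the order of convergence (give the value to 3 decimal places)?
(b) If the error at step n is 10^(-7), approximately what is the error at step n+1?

(a) Secant method has superlinear convergence with order φ = (1+√5)/2 ≈ 1.618.
    This means |e_{n+1}| ≈ C|e_n|^1.618.

(b) With |e_n| = 10^(-7) and C = 2.71:
    |e_{n+1}| ≈ 2.71 × (10^(-7))^1.618 = 2.71 × 10^(-11.33)

(a) ≈ 1.618 (golden ratio); (b) |e_{n+1}| ≈ 1.279e-11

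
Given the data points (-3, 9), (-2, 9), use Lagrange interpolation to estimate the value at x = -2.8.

Lagrange interpolation formula:
P(x) = Σ yᵢ × Lᵢ(x)
where Lᵢ(x) = Π_{j≠i} (x - xⱼ)/(xᵢ - xⱼ)

L_0(-2.8) = (-2.8 - (-2))/(-3 - (-2)) = 0.800000
L_1(-2.8) = (-2.8 - (-3))/(-2 - (-3)) = 0.200000

P(-2.8) = 9×L_0(-2.8) + 9×L_1(-2.8)
P(-2.8) = 9.000000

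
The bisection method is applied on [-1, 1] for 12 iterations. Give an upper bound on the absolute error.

Bisection error bound: |error| ≤ (b-a)/2^n
|error| ≤ (1 - (-1))/2^12 = 2/2^12
|error| ≤ 0.0004882812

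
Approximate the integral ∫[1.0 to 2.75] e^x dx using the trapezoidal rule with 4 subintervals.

f(x) = e^x
a = 1.0, b = 2.75, n = 4
h = (b - a)/n = 0.437500

Trapezoidal rule: (h/2)[f(x₀) + 2f(x₁) + 2f(x₂) + ... + f(xₙ)]

x_0 = 1.0000, f(x_0) = 2.718282, coefficient = 1
x_1 = 1.4375, f(x_1) = 4.210157, coefficient = 2
x_2 = 1.8750, f(x_2) = 6.520819, coefficient = 2
x_3 = 2.3125, f(x_3) = 10.099642, coefficient = 2
x_4 = 2.7500, f(x_4) = 15.642632, coefficient = 1

I ≈ (0.437500/2) × 60.022151 = 13.129846
Exact value: 12.924350
Error: 0.205495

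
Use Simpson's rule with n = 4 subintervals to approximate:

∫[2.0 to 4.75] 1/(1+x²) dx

f(x) = 1/(1+x²)
a = 2.0, b = 4.75, n = 4
h = (b - a)/n = 0.687500

Simpson's rule: (h/3)[f(x₀) + 4f(x₁) + 2f(x₂) + ... + f(xₙ)]

x_0 = 2.0000, f(x_0) = 0.200000, coefficient = 1
x_1 = 2.6875, f(x_1) = 0.121615, coefficient = 4
x_2 = 3.3750, f(x_2) = 0.080706, coefficient = 2
x_3 = 4.0625, f(x_3) = 0.057130, coefficient = 4
x_4 = 4.7500, f(x_4) = 0.042440, coefficient = 1

I ≈ (0.687500/3) × 1.118834 = 0.256399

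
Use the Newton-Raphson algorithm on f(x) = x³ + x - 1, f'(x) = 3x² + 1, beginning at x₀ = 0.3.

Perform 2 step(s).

f(x) = x³ + x - 1
f'(x) = 3x² + 1
x₀ = 0.3

Newton-Raphson formula: x_{n+1} = x_n - f(x_n)/f'(x_n)

Iteration 1:
  f(0.300000) = -0.673000
  f'(0.300000) = 1.270000
  x_1 = 0.300000 - (-0.673000)/1.270000 = 0.829921
Iteration 2:
  f(0.829921) = 0.401546
  f'(0.829921) = 3.066308
  x_2 = 0.829921 - 0.401546/3.066308 = 0.698967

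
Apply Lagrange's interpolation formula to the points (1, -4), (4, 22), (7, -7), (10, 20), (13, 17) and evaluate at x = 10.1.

Lagrange interpolation formula:
P(x) = Σ yᵢ × Lᵢ(x)
where Lᵢ(x) = Π_{j≠i} (x - xⱼ)/(xᵢ - xⱼ)

L_0(10.1) = (10.1 - 4)/(1 - 4) × (10.1 - 7)/(1 - 7) × (10.1 - 10)/(1 - 10) × (10.1 - 13)/(1 - 13) = -0.002821
L_1(10.1) = (10.1 - 1)/(4 - 1) × (10.1 - 7)/(4 - 7) × (10.1 - 10)/(4 - 10) × (10.1 - 13)/(4 - 13) = 0.016833
L_2(10.1) = (10.1 - 1)/(7 - 1) × (10.1 - 4)/(7 - 4) × (10.1 - 10)/(7 - 10) × (10.1 - 13)/(7 - 13) = -0.049685
L_3(10.1) = (10.1 - 1)/(10 - 1) × (10.1 - 4)/(10 - 4) × (10.1 - 7)/(10 - 7) × (10.1 - 13)/(10 - 13) = 1.026821
L_4(10.1) = (10.1 - 1)/(13 - 1) × (10.1 - 4)/(13 - 4) × (10.1 - 7)/(13 - 7) × (10.1 - 10)/(13 - 10) = 0.008852

P(10.1) = (-4)×L_0(10.1) + 22×L_1(10.1) + (-7)×L_2(10.1) + 20×L_3(10.1) + 17×L_4(10.1)
P(10.1) = 21.416305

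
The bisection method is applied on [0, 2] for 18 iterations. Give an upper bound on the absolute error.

Bisection error bound: |error| ≤ (b-a)/2^n
|error| ≤ (2 - 0)/2^18 = 2/2^18
|error| ≤ 0.0000076294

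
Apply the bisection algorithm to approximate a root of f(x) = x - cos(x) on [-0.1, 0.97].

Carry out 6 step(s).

f(x) = x - cos(x)
Initial interval: [-0.1, 0.97]

Iteration 1:
  c_1 = (-0.100000 + 0.970000)/2 = 0.435000
  f(c_1) = f(0.435000) = -0.471870
  f(a) × f(c) ≥ 0, new interval: [0.435000, 0.970000]
Iteration 2:
  c_2 = (0.435000 + 0.970000)/2 = 0.702500
  f(c_2) = f(0.702500) = -0.060729
  f(a) × f(c) ≥ 0, new interval: [0.702500, 0.970000]
Iteration 3:
  c_3 = (0.702500 + 0.970000)/2 = 0.836250
  f(c_3) = f(0.836250) = 0.165999
  f(a) × f(c) < 0, new interval: [0.702500, 0.836250]
Iteration 4:
  c_4 = (0.702500 + 0.836250)/2 = 0.769375
  f(c_4) = f(0.769375) = 0.051029
  f(a) × f(c) < 0, new interval: [0.702500, 0.769375]
Iteration 5:
  c_5 = (0.702500 + 0.769375)/2 = 0.735937
  f(c_5) = f(0.735937) = -0.005264
  f(a) × f(c) ≥ 0, new interval: [0.735937, 0.769375]
Iteration 6:
  c_6 = (0.735937 + 0.769375)/2 = 0.752656
  f(c_6) = f(0.752656) = 0.022781
  f(a) × f(c) < 0, new interval: [0.735937, 0.752656]

After 6 iteration(s), the approximation is c_6 = 0.752656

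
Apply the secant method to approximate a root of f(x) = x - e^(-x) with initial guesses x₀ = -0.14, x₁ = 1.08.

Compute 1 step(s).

f(x) = x - e^(-x)
x₀ = -0.14, x₁ = 1.08

Secant formula: x_{n+1} = x_n - f(x_n)(x_n - x_{n-1})/(f(x_n) - f(x_{n-1}))

Iteration 1:
  f(-0.140000) = -1.290274
  f(1.080000) = 0.740404
  x_2 = 1.080000 - 0.740404×(1.080000 - (-0.140000))/(0.740404 - (-1.290274))
       = 0.635176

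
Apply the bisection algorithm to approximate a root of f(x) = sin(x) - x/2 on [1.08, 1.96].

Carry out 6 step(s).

f(x) = sin(x) - x/2
Initial interval: [1.08, 1.96]

Iteration 1:
  c_1 = (1.080000 + 1.960000)/2 = 1.520000
  f(c_1) = f(1.520000) = 0.238710
  f(a) × f(c) ≥ 0, new interval: [1.520000, 1.960000]
Iteration 2:
  c_2 = (1.520000 + 1.960000)/2 = 1.740000
  f(c_2) = f(1.740000) = 0.115719
  f(a) × f(c) ≥ 0, new interval: [1.740000, 1.960000]
Iteration 3:
  c_3 = (1.740000 + 1.960000)/2 = 1.850000
  f(c_3) = f(1.850000) = 0.036275
  f(a) × f(c) ≥ 0, new interval: [1.850000, 1.960000]
Iteration 4:
  c_4 = (1.850000 + 1.960000)/2 = 1.905000
  f(c_4) = f(1.905000) = -0.007828
  f(a) × f(c) < 0, new interval: [1.850000, 1.905000]
Iteration 5:
  c_5 = (1.850000 + 1.905000)/2 = 1.877500
  f(c_5) = f(1.877500) = 0.014584
  f(a) × f(c) ≥ 0, new interval: [1.877500, 1.905000]
Iteration 6:
  c_6 = (1.877500 + 1.905000)/2 = 1.891250
  f(c_6) = f(1.891250) = 0.003468
  f(a) × f(c) ≥ 0, new interval: [1.891250, 1.905000]

After 6 iteration(s), the approximation is c_6 = 1.891250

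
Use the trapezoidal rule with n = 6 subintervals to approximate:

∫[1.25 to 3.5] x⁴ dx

f(x) = x⁴
a = 1.25, b = 3.5, n = 6
h = (b - a)/n = 0.375000

Trapezoidal rule: (h/2)[f(x₀) + 2f(x₁) + 2f(x₂) + ... + f(xₙ)]

x_0 = 1.2500, f(x_0) = 2.441406, coefficient = 1
x_1 = 1.6250, f(x_1) = 6.972900, coefficient = 2
x_2 = 2.0000, f(x_2) = 16.000000, coefficient = 2
x_3 = 2.3750, f(x_3) = 31.816650, coefficient = 2
x_4 = 2.7500, f(x_4) = 57.191406, coefficient = 2
x_5 = 3.1250, f(x_5) = 95.367432, coefficient = 2
x_6 = 3.5000, f(x_6) = 150.062500, coefficient = 1

I ≈ (0.375000/2) × 567.200684 = 106.350128
Exact value: 104.433398
Error: 1.916730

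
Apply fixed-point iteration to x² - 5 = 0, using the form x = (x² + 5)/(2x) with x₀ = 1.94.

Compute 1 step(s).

Equation: x² - 5 = 0
Fixed-point form: x = (x² + 5)/(2x)
x₀ = 1.94

x_1 = g(1.940000) = 2.258660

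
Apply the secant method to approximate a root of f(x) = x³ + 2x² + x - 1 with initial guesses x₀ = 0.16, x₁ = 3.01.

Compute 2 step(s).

f(x) = x³ + 2x² + x - 1
x₀ = 0.16, x₁ = 3.01

Secant formula: x_{n+1} = x_n - f(x_n)(x_n - x_{n-1})/(f(x_n) - f(x_{n-1}))

Iteration 1:
  f(0.160000) = -0.784704
  f(3.010000) = 47.401101
  x_2 = 3.010000 - 47.401101×(3.010000 - 0.160000)/(47.401101 - (-0.784704))
       = 0.206412
Iteration 2:
  f(3.010000) = 47.401101
  f(0.206412) = -0.699582
  x_3 = 0.206412 - (-0.699582)×(0.206412 - 3.010000)/(-0.699582 - 47.401101)
       = 0.247188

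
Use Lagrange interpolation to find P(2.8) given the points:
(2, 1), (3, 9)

Lagrange interpolation formula:
P(x) = Σ yᵢ × Lᵢ(x)
where Lᵢ(x) = Π_{j≠i} (x - xⱼ)/(xᵢ - xⱼ)

L_0(2.8) = (2.8 - 3)/(2 - 3) = 0.200000
L_1(2.8) = (2.8 - 2)/(3 - 2) = 0.800000

P(2.8) = 1×L_0(2.8) + 9×L_1(2.8)
P(2.8) = 7.400000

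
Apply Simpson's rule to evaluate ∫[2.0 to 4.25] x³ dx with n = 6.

f(x) = x³
a = 2.0, b = 4.25, n = 6
h = (b - a)/n = 0.375000

Simpson's rule: (h/3)[f(x₀) + 4f(x₁) + 2f(x₂) + ... + f(xₙ)]

x_0 = 2.0000, f(x_0) = 8.000000, coefficient = 1
x_1 = 2.3750, f(x_1) = 13.396484, coefficient = 4
x_2 = 2.7500, f(x_2) = 20.796875, coefficient = 2
x_3 = 3.1250, f(x_3) = 30.517578, coefficient = 4
x_4 = 3.5000, f(x_4) = 42.875000, coefficient = 2
x_5 = 3.8750, f(x_5) = 58.185547, coefficient = 4
x_6 = 4.2500, f(x_6) = 76.765625, coefficient = 1

I ≈ (0.375000/3) × 620.507812 = 77.563477
Exact value: 77.563477
Error: 0.000000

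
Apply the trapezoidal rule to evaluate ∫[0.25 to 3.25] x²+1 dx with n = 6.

f(x) = x²+1
a = 0.25, b = 3.25, n = 6
h = (b - a)/n = 0.500000

Trapezoidal rule: (h/2)[f(x₀) + 2f(x₁) + 2f(x₂) + ... + f(xₙ)]

x_0 = 0.2500, f(x_0) = 1.062500, coefficient = 1
x_1 = 0.7500, f(x_1) = 1.562500, coefficient = 2
x_2 = 1.2500, f(x_2) = 2.562500, coefficient = 2
x_3 = 1.7500, f(x_3) = 4.062500, coefficient = 2
x_4 = 2.2500, f(x_4) = 6.062500, coefficient = 2
x_5 = 2.7500, f(x_5) = 8.562500, coefficient = 2
x_6 = 3.2500, f(x_6) = 11.562500, coefficient = 1

I ≈ (0.500000/2) × 58.250000 = 14.562500
Exact value: 14.437500
Error: 0.125000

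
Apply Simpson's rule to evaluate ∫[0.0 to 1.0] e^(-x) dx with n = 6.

f(x) = e^(-x)
a = 0.0, b = 1.0, n = 6
h = (b - a)/n = 0.166667

Simpson's rule: (h/3)[f(x₀) + 4f(x₁) + 2f(x₂) + ... + f(xₙ)]

x_0 = 0.0000, f(x_0) = 1.000000, coefficient = 1
x_1 = 0.1667, f(x_1) = 0.846482, coefficient = 4
x_2 = 0.3333, f(x_2) = 0.716531, coefficient = 2
x_3 = 0.5000, f(x_3) = 0.606531, coefficient = 4
x_4 = 0.6667, f(x_4) = 0.513417, coefficient = 2
x_5 = 0.8333, f(x_5) = 0.434598, coefficient = 4
x_6 = 1.0000, f(x_6) = 0.367879, coefficient = 1

I ≈ (0.166667/3) × 11.378219 = 0.632123
Exact value: 0.632121
Error: 0.000003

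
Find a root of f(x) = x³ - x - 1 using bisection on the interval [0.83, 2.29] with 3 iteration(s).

f(x) = x³ - x - 1
Initial interval: [0.83, 2.29]

Iteration 1:
  c_1 = (0.830000 + 2.290000)/2 = 1.560000
  f(c_1) = f(1.560000) = 1.236416
  f(a) × f(c) < 0, new interval: [0.830000, 1.560000]
Iteration 2:
  c_2 = (0.830000 + 1.560000)/2 = 1.195000
  f(c_2) = f(1.195000) = -0.488510
  f(a) × f(c) ≥ 0, new interval: [1.195000, 1.560000]
Iteration 3:
  c_3 = (1.195000 + 1.560000)/2 = 1.377500
  f(c_3) = f(1.377500) = 0.236315
  f(a) × f(c) < 0, new interval: [1.195000, 1.377500]

After 3 iteration(s), the approximation is c_3 = 1.377500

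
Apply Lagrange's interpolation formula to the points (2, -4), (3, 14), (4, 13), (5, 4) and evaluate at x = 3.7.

Lagrange interpolation formula:
P(x) = Σ yᵢ × Lᵢ(x)
where Lᵢ(x) = Π_{j≠i} (x - xⱼ)/(xᵢ - xⱼ)

L_0(3.7) = (3.7 - 3)/(2 - 3) × (3.7 - 4)/(2 - 4) × (3.7 - 5)/(2 - 5) = -0.045500
L_1(3.7) = (3.7 - 2)/(3 - 2) × (3.7 - 4)/(3 - 4) × (3.7 - 5)/(3 - 5) = 0.331500
L_2(3.7) = (3.7 - 2)/(4 - 2) × (3.7 - 3)/(4 - 3) × (3.7 - 5)/(4 - 5) = 0.773500
L_3(3.7) = (3.7 - 2)/(5 - 2) × (3.7 - 3)/(5 - 3) × (3.7 - 4)/(5 - 4) = -0.059500

P(3.7) = (-4)×L_0(3.7) + 14×L_1(3.7) + 13×L_2(3.7) + 4×L_3(3.7)
P(3.7) = 14.640500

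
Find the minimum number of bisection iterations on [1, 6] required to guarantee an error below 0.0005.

We need (b-a)/2^n ≤ 0.0005
(6 - 1)/2^n ≤ 0.0005
5/2^n ≤ 0.0005
2^n ≥ 10000
n ≥ log₂(10000) = 13.29
n ≥ 14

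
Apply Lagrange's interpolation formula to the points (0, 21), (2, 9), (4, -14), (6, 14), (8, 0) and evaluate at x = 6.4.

Lagrange interpolation formula:
P(x) = Σ yᵢ × Lᵢ(x)
where Lᵢ(x) = Π_{j≠i} (x - xⱼ)/(xᵢ - xⱼ)

L_0(6.4) = (6.4 - 2)/(0 - 2) × (6.4 - 4)/(0 - 4) × (6.4 - 6)/(0 - 6) × (6.4 - 8)/(0 - 8) = -0.017600
L_1(6.4) = (6.4 - 0)/(2 - 0) × (6.4 - 4)/(2 - 4) × (6.4 - 6)/(2 - 6) × (6.4 - 8)/(2 - 8) = 0.102400
L_2(6.4) = (6.4 - 0)/(4 - 0) × (6.4 - 2)/(4 - 2) × (6.4 - 6)/(4 - 6) × (6.4 - 8)/(4 - 8) = -0.281600
L_3(6.4) = (6.4 - 0)/(6 - 0) × (6.4 - 2)/(6 - 2) × (6.4 - 4)/(6 - 4) × (6.4 - 8)/(6 - 8) = 1.126400
L_4(6.4) = (6.4 - 0)/(8 - 0) × (6.4 - 2)/(8 - 2) × (6.4 - 4)/(8 - 4) × (6.4 - 6)/(8 - 6) = 0.070400

P(6.4) = 21×L_0(6.4) + 9×L_1(6.4) + (-14)×L_2(6.4) + 14×L_3(6.4) + 0×L_4(6.4)
P(6.4) = 20.264000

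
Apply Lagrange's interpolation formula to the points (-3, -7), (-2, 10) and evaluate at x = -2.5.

Lagrange interpolation formula:
P(x) = Σ yᵢ × Lᵢ(x)
where Lᵢ(x) = Π_{j≠i} (x - xⱼ)/(xᵢ - xⱼ)

L_0(-2.5) = (-2.5 - (-2))/(-3 - (-2)) = 0.500000
L_1(-2.5) = (-2.5 - (-3))/(-2 - (-3)) = 0.500000

P(-2.5) = (-7)×L_0(-2.5) + 10×L_1(-2.5)
P(-2.5) = 1.500000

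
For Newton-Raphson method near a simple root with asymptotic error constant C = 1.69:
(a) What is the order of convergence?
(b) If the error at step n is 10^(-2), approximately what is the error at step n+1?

(a) Newton-Raphson has quadratic (order 2) convergence near simple roots.
    This means |e_{n+1}| ≈ C|e_n|².

(b) With |e_n| = 10^(-2) and C = 1.69:
    |e_{n+1}| ≈ 1.69 × (10^(-2))² = 1.69 × 10^(-4)

(a) 2 (quadratic); (b) |e_{n+1}| ≈ 1.690e-04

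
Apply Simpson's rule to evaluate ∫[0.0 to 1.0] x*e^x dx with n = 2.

f(x) = x*e^x
a = 0.0, b = 1.0, n = 2
h = (b - a)/n = 0.500000

Simpson's rule: (h/3)[f(x₀) + 4f(x₁) + 2f(x₂) + ... + f(xₙ)]

x_0 = 0.0000, f(x_0) = 0.000000, coefficient = 1
x_1 = 0.5000, f(x_1) = 0.824361, coefficient = 4
x_2 = 1.0000, f(x_2) = 2.718282, coefficient = 1

I ≈ (0.500000/3) × 6.015724 = 1.002621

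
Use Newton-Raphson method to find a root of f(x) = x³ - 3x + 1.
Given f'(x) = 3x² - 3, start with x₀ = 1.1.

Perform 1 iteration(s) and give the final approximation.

f(x) = x³ - 3x + 1
f'(x) = 3x² - 3
x₀ = 1.1

Newton-Raphson formula: x_{n+1} = x_n - f(x_n)/f'(x_n)

Iteration 1:
  f(1.100000) = -0.969000
  f'(1.100000) = 0.630000
  x_1 = 1.100000 - (-0.969000)/0.630000 = 2.638095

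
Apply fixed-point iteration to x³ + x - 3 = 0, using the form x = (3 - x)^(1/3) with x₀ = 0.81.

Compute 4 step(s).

Equation: x³ + x - 3 = 0
Fixed-point form: x = (3 - x)^(1/3)
x₀ = 0.81

x_1 = g(0.810000) = 1.298618
x_2 = g(1.298618) = 1.193807
x_3 = g(1.193807) = 1.217834
x_4 = g(1.217834) = 1.212410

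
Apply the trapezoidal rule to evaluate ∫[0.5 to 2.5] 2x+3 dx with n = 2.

f(x) = 2x+3
a = 0.5, b = 2.5, n = 2
h = (b - a)/n = 1.000000

Trapezoidal rule: (h/2)[f(x₀) + 2f(x₁) + 2f(x₂) + ... + f(xₙ)]

x_0 = 0.5000, f(x_0) = 4.000000, coefficient = 1
x_1 = 1.5000, f(x_1) = 6.000000, coefficient = 2
x_2 = 2.5000, f(x_2) = 8.000000, coefficient = 1

I ≈ (1.000000/2) × 24.000000 = 12.000000
Exact value: 12.000000
Error: 0.000000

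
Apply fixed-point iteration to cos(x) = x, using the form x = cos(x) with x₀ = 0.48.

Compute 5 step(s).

Equation: cos(x) = x
Fixed-point form: x = cos(x)
x₀ = 0.48

x_1 = g(0.480000) = 0.886995
x_2 = g(0.886995) = 0.631744
x_3 = g(0.631744) = 0.806999
x_4 = g(0.806999) = 0.691669
x_5 = g(0.691669) = 0.770182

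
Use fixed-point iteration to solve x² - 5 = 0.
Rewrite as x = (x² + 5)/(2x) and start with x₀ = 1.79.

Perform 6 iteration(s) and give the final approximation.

Equation: x² - 5 = 0
Fixed-point form: x = (x² + 5)/(2x)
x₀ = 1.79

x_1 = g(1.790000) = 2.291648
x_2 = g(2.291648) = 2.236742
x_3 = g(2.236742) = 2.236068
x_4 = g(2.236068) = 2.236068
x_5 = g(2.236068) = 2.236068
x_6 = g(2.236068) = 2.236068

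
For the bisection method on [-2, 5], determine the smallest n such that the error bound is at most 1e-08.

We need (b-a)/2^n ≤ 1e-08
(5 - (-2))/2^n ≤ 1e-08
7/2^n ≤ 1e-08
2^n ≥ 700000000
n ≥ log₂(700000000) = 29.38
n ≥ 30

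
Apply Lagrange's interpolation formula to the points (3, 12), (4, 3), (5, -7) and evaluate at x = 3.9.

Lagrange interpolation formula:
P(x) = Σ yᵢ × Lᵢ(x)
where Lᵢ(x) = Π_{j≠i} (x - xⱼ)/(xᵢ - xⱼ)

L_0(3.9) = (3.9 - 4)/(3 - 4) × (3.9 - 5)/(3 - 5) = 0.055000
L_1(3.9) = (3.9 - 3)/(4 - 3) × (3.9 - 5)/(4 - 5) = 0.990000
L_2(3.9) = (3.9 - 3)/(5 - 3) × (3.9 - 4)/(5 - 4) = -0.045000

P(3.9) = 12×L_0(3.9) + 3×L_1(3.9) + (-7)×L_2(3.9)
P(3.9) = 3.945000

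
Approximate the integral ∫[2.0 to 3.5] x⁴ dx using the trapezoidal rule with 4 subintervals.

f(x) = x⁴
a = 2.0, b = 3.5, n = 4
h = (b - a)/n = 0.375000

Trapezoidal rule: (h/2)[f(x₀) + 2f(x₁) + 2f(x₂) + ... + f(xₙ)]

x_0 = 2.0000, f(x_0) = 16.000000, coefficient = 1
x_1 = 2.3750, f(x_1) = 31.816650, coefficient = 2
x_2 = 2.7500, f(x_2) = 57.191406, coefficient = 2
x_3 = 3.1250, f(x_3) = 95.367432, coefficient = 2
x_4 = 3.5000, f(x_4) = 150.062500, coefficient = 1

I ≈ (0.375000/2) × 534.813477 = 100.277527
Exact value: 98.643750
Error: 1.633777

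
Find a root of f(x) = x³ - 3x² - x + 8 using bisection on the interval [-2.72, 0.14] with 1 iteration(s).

f(x) = x³ - 3x² - x + 8
Initial interval: [-2.72, 0.14]

Iteration 1:
  c_1 = (-2.720000 + 0.140000)/2 = -1.290000
  f(c_1) = f(-1.290000) = 2.151011
  f(a) × f(c) < 0, new interval: [-2.720000, -1.290000]

After 1 iteration(s), the approximation is c_1 = -1.290000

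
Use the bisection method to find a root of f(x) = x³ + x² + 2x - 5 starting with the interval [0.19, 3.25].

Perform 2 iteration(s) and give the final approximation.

f(x) = x³ + x² + 2x - 5
Initial interval: [0.19, 3.25]

Iteration 1:
  c_1 = (0.190000 + 3.250000)/2 = 1.720000
  f(c_1) = f(1.720000) = 6.486848
  f(a) × f(c) < 0, new interval: [0.190000, 1.720000]
Iteration 2:
  c_2 = (0.190000 + 1.720000)/2 = 0.955000
  f(c_2) = f(0.955000) = -1.306991
  f(a) × f(c) ≥ 0, new interval: [0.955000, 1.720000]

After 2 iteration(s), the approximation is c_2 = 0.955000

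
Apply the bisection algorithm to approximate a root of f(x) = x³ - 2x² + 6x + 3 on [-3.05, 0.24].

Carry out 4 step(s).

f(x) = x³ - 2x² + 6x + 3
Initial interval: [-3.05, 0.24]

Iteration 1:
  c_1 = (-3.050000 + 0.240000)/2 = -1.405000
  f(c_1) = f(-1.405000) = -12.151555
  f(a) × f(c) ≥ 0, new interval: [-1.405000, 0.240000]
Iteration 2:
  c_2 = (-1.405000 + 0.240000)/2 = -0.582500
  f(c_2) = f(-0.582500) = -1.371258
  f(a) × f(c) ≥ 0, new interval: [-0.582500, 0.240000]
Iteration 3:
  c_3 = (-0.582500 + 0.240000)/2 = -0.171250
  f(c_3) = f(-0.171250) = 1.908825
  f(a) × f(c) < 0, new interval: [-0.582500, -0.171250]
Iteration 4:
  c_4 = (-0.582500 + (-0.171250))/2 = -0.376875
  f(c_4) = f(-0.376875) = 0.401151
  f(a) × f(c) < 0, new interval: [-0.582500, -0.376875]

After 4 iteration(s), the approximation is c_4 = -0.376875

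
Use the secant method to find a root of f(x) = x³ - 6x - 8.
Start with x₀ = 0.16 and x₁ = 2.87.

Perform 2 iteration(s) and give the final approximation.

f(x) = x³ - 6x - 8
x₀ = 0.16, x₁ = 2.87

Secant formula: x_{n+1} = x_n - f(x_n)(x_n - x_{n-1})/(f(x_n) - f(x_{n-1}))

Iteration 1:
  f(0.160000) = -8.955904
  f(2.870000) = -1.580097
  x_2 = 2.870000 - (-1.580097)×(2.870000 - 0.160000)/(-1.580097 - (-8.955904))
       = 3.450555
Iteration 2:
  f(2.870000) = -1.580097
  f(3.450555) = 12.380121
  x_3 = 3.450555 - 12.380121×(3.450555 - 2.870000)/(12.380121 - (-1.580097))
       = 2.935711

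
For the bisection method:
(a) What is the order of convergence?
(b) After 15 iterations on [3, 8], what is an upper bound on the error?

(a) Bisection has linear (order 1) convergence; the error is halved each step.

(b) Error bound = (b-a)/2^n = (8 - 3)/2^{15}
    = 5/2^{15}

(a) 1 (linear); (b) error ≤ 1.53e-04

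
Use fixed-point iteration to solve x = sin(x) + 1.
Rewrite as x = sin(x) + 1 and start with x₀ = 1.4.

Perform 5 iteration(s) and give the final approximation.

Equation: x = sin(x) + 1
Fixed-point form: x = sin(x) + 1
x₀ = 1.4

x_1 = g(1.400000) = 1.985450
x_2 = g(1.985450) = 1.915256
x_3 = g(1.915256) = 1.941258
x_4 = g(1.941258) = 1.932160
x_5 = g(1.932160) = 1.935415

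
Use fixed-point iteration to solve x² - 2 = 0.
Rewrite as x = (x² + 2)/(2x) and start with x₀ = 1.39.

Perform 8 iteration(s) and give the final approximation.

Equation: x² - 2 = 0
Fixed-point form: x = (x² + 2)/(2x)
x₀ = 1.39

x_1 = g(1.390000) = 1.414424
x_2 = g(1.414424) = 1.414214
x_3 = g(1.414214) = 1.414214
x_4 = g(1.414214) = 1.414214
x_5 = g(1.414214) = 1.414214
x_6 = g(1.414214) = 1.414214
x_7 = g(1.414214) = 1.414214
x_8 = g(1.414214) = 1.414214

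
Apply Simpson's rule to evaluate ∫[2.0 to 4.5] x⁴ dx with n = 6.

f(x) = x⁴
a = 2.0, b = 4.5, n = 6
h = (b - a)/n = 0.416667

Simpson's rule: (h/3)[f(x₀) + 4f(x₁) + 2f(x₂) + ... + f(xₙ)]

x_0 = 2.0000, f(x_0) = 16.000000, coefficient = 1
x_1 = 2.4167, f(x_1) = 34.108845, coefficient = 4
x_2 = 2.8333, f(x_2) = 64.445216, coefficient = 2
x_3 = 3.2500, f(x_3) = 111.566406, coefficient = 4
x_4 = 3.6667, f(x_4) = 180.753086, coefficient = 2
x_5 = 4.0833, f(x_5) = 278.009307, coefficient = 4
x_6 = 4.5000, f(x_6) = 410.062500, coefficient = 1

I ≈ (0.416667/3) × 2611.197338 = 362.666297
Exact value: 362.656250
Error: 0.010047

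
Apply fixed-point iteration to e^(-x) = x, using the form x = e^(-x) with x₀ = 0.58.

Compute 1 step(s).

Equation: e^(-x) = x
Fixed-point form: x = e^(-x)
x₀ = 0.58

x_1 = g(0.580000) = 0.559898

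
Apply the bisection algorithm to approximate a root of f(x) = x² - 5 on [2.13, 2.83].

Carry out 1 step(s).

f(x) = x² - 5
Initial interval: [2.13, 2.83]

Iteration 1:
  c_1 = (2.130000 + 2.830000)/2 = 2.480000
  f(c_1) = f(2.480000) = 1.150400
  f(a) × f(c) < 0, new interval: [2.130000, 2.480000]

After 1 iteration(s), the approximation is c_1 = 2.480000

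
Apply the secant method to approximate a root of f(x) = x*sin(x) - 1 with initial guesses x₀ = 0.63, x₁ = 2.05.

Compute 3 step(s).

f(x) = x*sin(x) - 1
x₀ = 0.63, x₁ = 2.05

Secant formula: x_{n+1} = x_n - f(x_n)(x_n - x_{n-1})/(f(x_n) - f(x_{n-1}))

Iteration 1:
  f(0.630000) = -0.628839
  f(2.050000) = 0.819093
  x_2 = 2.050000 - 0.819093×(2.050000 - 0.630000)/(0.819093 - (-0.628839))
       = 1.246708
Iteration 2:
  f(2.050000) = 0.819093
  f(1.246708) = 0.181806
  x_3 = 1.246708 - 0.181806×(1.246708 - 2.050000)/(0.181806 - 0.819093)
       = 1.017544
Iteration 3:
  f(1.246708) = 0.181806
  f(1.017544) = -0.134254
  x_4 = 1.017544 - (-0.134254)×(1.017544 - 1.246708)/(-0.134254 - 0.181806)
       = 1.114886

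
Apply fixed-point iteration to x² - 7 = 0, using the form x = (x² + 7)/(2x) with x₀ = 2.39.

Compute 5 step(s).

Equation: x² - 7 = 0
Fixed-point form: x = (x² + 7)/(2x)
x₀ = 2.39

x_1 = g(2.390000) = 2.659435
x_2 = g(2.659435) = 2.645787
x_3 = g(2.645787) = 2.645751
x_4 = g(2.645751) = 2.645751
x_5 = g(2.645751) = 2.645751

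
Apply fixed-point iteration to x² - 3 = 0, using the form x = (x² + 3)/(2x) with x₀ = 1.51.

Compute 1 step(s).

Equation: x² - 3 = 0
Fixed-point form: x = (x² + 3)/(2x)
x₀ = 1.51

x_1 = g(1.510000) = 1.748377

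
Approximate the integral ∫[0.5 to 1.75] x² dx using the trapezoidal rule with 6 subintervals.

f(x) = x²
a = 0.5, b = 1.75, n = 6
h = (b - a)/n = 0.208333

Trapezoidal rule: (h/2)[f(x₀) + 2f(x₁) + 2f(x₂) + ... + f(xₙ)]

x_0 = 0.5000, f(x_0) = 0.250000, coefficient = 1
x_1 = 0.7083, f(x_1) = 0.501736, coefficient = 2
x_2 = 0.9167, f(x_2) = 0.840278, coefficient = 2
x_3 = 1.1250, f(x_3) = 1.265625, coefficient = 2
x_4 = 1.3333, f(x_4) = 1.777778, coefficient = 2
x_5 = 1.5417, f(x_5) = 2.376736, coefficient = 2
x_6 = 1.7500, f(x_6) = 3.062500, coefficient = 1

I ≈ (0.208333/2) × 16.836806 = 1.753834
Exact value: 1.744792
Error: 0.009042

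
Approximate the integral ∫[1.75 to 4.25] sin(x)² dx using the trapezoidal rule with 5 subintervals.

f(x) = sin(x)²
a = 1.75, b = 4.25, n = 5
h = (b - a)/n = 0.500000

Trapezoidal rule: (h/2)[f(x₀) + 2f(x₁) + 2f(x₂) + ... + f(xₙ)]

x_0 = 1.7500, f(x_0) = 0.968228, coefficient = 1
x_1 = 2.2500, f(x_1) = 0.605398, coefficient = 2
x_2 = 2.7500, f(x_2) = 0.145665, coefficient = 2
x_3 = 3.2500, f(x_3) = 0.011706, coefficient = 2
x_4 = 3.7500, f(x_4) = 0.326682, coefficient = 2
x_5 = 4.2500, f(x_5) = 0.801006, coefficient = 1

I ≈ (0.500000/2) × 3.948137 = 0.987034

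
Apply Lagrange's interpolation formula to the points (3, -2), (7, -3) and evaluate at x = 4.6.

Lagrange interpolation formula:
P(x) = Σ yᵢ × Lᵢ(x)
where Lᵢ(x) = Π_{j≠i} (x - xⱼ)/(xᵢ - xⱼ)

L_0(4.6) = (4.6 - 7)/(3 - 7) = 0.600000
L_1(4.6) = (4.6 - 3)/(7 - 3) = 0.400000

P(4.6) = (-2)×L_0(4.6) + (-3)×L_1(4.6)
P(4.6) = -2.400000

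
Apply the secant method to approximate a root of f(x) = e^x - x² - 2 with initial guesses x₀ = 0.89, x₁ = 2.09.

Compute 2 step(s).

f(x) = e^x - x² - 2
x₀ = 0.89, x₁ = 2.09

Secant formula: x_{n+1} = x_n - f(x_n)(x_n - x_{n-1})/(f(x_n) - f(x_{n-1}))

Iteration 1:
  f(0.890000) = -0.356970
  f(2.090000) = 1.716815
  x_2 = 2.090000 - 1.716815×(2.090000 - 0.890000)/(1.716815 - (-0.356970))
       = 1.096562
Iteration 2:
  f(2.090000) = 1.716815
  f(1.096562) = -0.208593
  x_3 = 1.096562 - (-0.208593)×(1.096562 - 2.090000)/(-0.208593 - 1.716815)
       = 1.204188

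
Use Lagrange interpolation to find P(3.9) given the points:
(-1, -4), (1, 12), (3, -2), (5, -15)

Lagrange interpolation formula:
P(x) = Σ yᵢ × Lᵢ(x)
where Lᵢ(x) = Π_{j≠i} (x - xⱼ)/(xᵢ - xⱼ)

L_0(3.9) = (3.9 - 1)/(-1 - 1) × (3.9 - 3)/(-1 - 3) × (3.9 - 5)/(-1 - 5) = 0.059813
L_1(3.9) = (3.9 - (-1))/(1 - (-1)) × (3.9 - 3)/(1 - 3) × (3.9 - 5)/(1 - 5) = -0.303188
L_2(3.9) = (3.9 - (-1))/(3 - (-1)) × (3.9 - 1)/(3 - 1) × (3.9 - 5)/(3 - 5) = 0.976938
L_3(3.9) = (3.9 - (-1))/(5 - (-1)) × (3.9 - 1)/(5 - 1) × (3.9 - 3)/(5 - 3) = 0.266437

P(3.9) = (-4)×L_0(3.9) + 12×L_1(3.9) + (-2)×L_2(3.9) + (-15)×L_3(3.9)
P(3.9) = -9.827938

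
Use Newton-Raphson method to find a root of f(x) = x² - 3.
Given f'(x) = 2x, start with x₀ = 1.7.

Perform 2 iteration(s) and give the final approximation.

f(x) = x² - 3
f'(x) = 2x
x₀ = 1.7

Newton-Raphson formula: x_{n+1} = x_n - f(x_n)/f'(x_n)

Iteration 1:
  f(1.700000) = -0.110000
  f'(1.700000) = 3.400000
  x_1 = 1.700000 - (-0.110000)/3.400000 = 1.732353
Iteration 2:
  f(1.732353) = 0.001047
  f'(1.732353) = 3.464706
  x_2 = 1.732353 - 0.001047/3.464706 = 1.732051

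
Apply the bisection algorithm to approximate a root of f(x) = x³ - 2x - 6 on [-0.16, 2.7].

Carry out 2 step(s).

f(x) = x³ - 2x - 6
Initial interval: [-0.16, 2.7]

Iteration 1:
  c_1 = (-0.160000 + 2.700000)/2 = 1.270000
  f(c_1) = f(1.270000) = -6.491617
  f(a) × f(c) ≥ 0, new interval: [1.270000, 2.700000]
Iteration 2:
  c_2 = (1.270000 + 2.700000)/2 = 1.985000
  f(c_2) = f(1.985000) = -2.148653
  f(a) × f(c) ≥ 0, new interval: [1.985000, 2.700000]

After 2 iteration(s), the approximation is c_2 = 1.985000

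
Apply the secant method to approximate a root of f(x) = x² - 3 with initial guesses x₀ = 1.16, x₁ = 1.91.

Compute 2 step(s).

f(x) = x² - 3
x₀ = 1.16, x₁ = 1.91

Secant formula: x_{n+1} = x_n - f(x_n)(x_n - x_{n-1})/(f(x_n) - f(x_{n-1}))

Iteration 1:
  f(1.160000) = -1.654400
  f(1.910000) = 0.648100
  x_2 = 1.910000 - 0.648100×(1.910000 - 1.160000)/(0.648100 - (-1.654400))
       = 1.698893
Iteration 2:
  f(1.910000) = 0.648100
  f(1.698893) = -0.113764
  x_3 = 1.698893 - (-0.113764)×(1.698893 - 1.910000)/(-0.113764 - 0.648100)
       = 1.730416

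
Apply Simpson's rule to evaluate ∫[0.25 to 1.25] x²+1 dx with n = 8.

f(x) = x²+1
a = 0.25, b = 1.25, n = 8
h = (b - a)/n = 0.125000

Simpson's rule: (h/3)[f(x₀) + 4f(x₁) + 2f(x₂) + ... + f(xₙ)]

x_0 = 0.2500, f(x_0) = 1.062500, coefficient = 1
x_1 = 0.3750, f(x_1) = 1.140625, coefficient = 4
x_2 = 0.5000, f(x_2) = 1.250000, coefficient = 2
x_3 = 0.6250, f(x_3) = 1.390625, coefficient = 4
x_4 = 0.7500, f(x_4) = 1.562500, coefficient = 2
x_5 = 0.8750, f(x_5) = 1.765625, coefficient = 4
x_6 = 1.0000, f(x_6) = 2.000000, coefficient = 2
x_7 = 1.1250, f(x_7) = 2.265625, coefficient = 4
x_8 = 1.2500, f(x_8) = 2.562500, coefficient = 1

I ≈ (0.125000/3) × 39.500000 = 1.645833
Exact value: 1.645833
Error: 0.000000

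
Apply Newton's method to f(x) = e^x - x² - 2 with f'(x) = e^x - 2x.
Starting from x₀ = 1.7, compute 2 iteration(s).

f(x) = e^x - x² - 2
f'(x) = e^x - 2x
x₀ = 1.7

Newton-Raphson formula: x_{n+1} = x_n - f(x_n)/f'(x_n)

Iteration 1:
  f(1.700000) = 0.583947
  f'(1.700000) = 2.073947
  x_1 = 1.700000 - 0.583947/2.073947 = 1.418437
Iteration 2:
  f(1.418437) = 0.118695
  f'(1.418437) = 1.293785
  x_2 = 1.418437 - 0.118695/1.293785 = 1.326694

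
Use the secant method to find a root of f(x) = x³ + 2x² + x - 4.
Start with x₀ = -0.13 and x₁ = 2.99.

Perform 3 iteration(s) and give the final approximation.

f(x) = x³ + 2x² + x - 4
x₀ = -0.13, x₁ = 2.99

Secant formula: x_{n+1} = x_n - f(x_n)(x_n - x_{n-1})/(f(x_n) - f(x_{n-1}))

Iteration 1:
  f(-0.130000) = -4.098397
  f(2.990000) = 43.601099
  x_2 = 2.990000 - 43.601099×(2.990000 - (-0.130000))/(43.601099 - (-4.098397))
       = 0.138074
Iteration 2:
  f(2.990000) = 43.601099
  f(0.138074) = -3.821165
  x_3 = 0.138074 - (-3.821165)×(0.138074 - 2.990000)/(-3.821165 - 43.601099)
       = 0.367875
Iteration 3:
  f(0.138074) = -3.821165
  f(0.367875) = -3.311676
  x_4 = 0.367875 - (-3.311676)×(0.367875 - 0.138074)/(-3.311676 - (-3.821165))
       = 1.861580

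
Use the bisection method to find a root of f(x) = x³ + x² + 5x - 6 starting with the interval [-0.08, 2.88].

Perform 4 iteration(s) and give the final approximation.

f(x) = x³ + x² + 5x - 6
Initial interval: [-0.08, 2.88]

Iteration 1:
  c_1 = (-0.080000 + 2.880000)/2 = 1.400000
  f(c_1) = f(1.400000) = 5.704000
  f(a) × f(c) < 0, new interval: [-0.080000, 1.400000]
Iteration 2:
  c_2 = (-0.080000 + 1.400000)/2 = 0.660000
  f(c_2) = f(0.660000) = -1.976904
  f(a) × f(c) ≥ 0, new interval: [0.660000, 1.400000]
Iteration 3:
  c_3 = (0.660000 + 1.400000)/2 = 1.030000
  f(c_3) = f(1.030000) = 1.303627
  f(a) × f(c) < 0, new interval: [0.660000, 1.030000]
Iteration 4:
  c_4 = (0.660000 + 1.030000)/2 = 0.845000
  f(c_4) = f(0.845000) = -0.457624
  f(a) × f(c) ≥ 0, new interval: [0.845000, 1.030000]

After 4 iteration(s), the approximation is c_4 = 0.845000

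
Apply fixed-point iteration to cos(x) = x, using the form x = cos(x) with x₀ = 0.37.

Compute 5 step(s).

Equation: cos(x) = x
Fixed-point form: x = cos(x)
x₀ = 0.37

x_1 = g(0.370000) = 0.932327
x_2 = g(0.932327) = 0.595967
x_3 = g(0.595967) = 0.827606
x_4 = g(0.827606) = 0.676640
x_5 = g(0.676640) = 0.779681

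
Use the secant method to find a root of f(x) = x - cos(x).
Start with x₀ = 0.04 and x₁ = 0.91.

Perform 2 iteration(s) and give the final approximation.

f(x) = x - cos(x)
x₀ = 0.04, x₁ = 0.91

Secant formula: x_{n+1} = x_n - f(x_n)(x_n - x_{n-1})/(f(x_n) - f(x_{n-1}))

Iteration 1:
  f(0.040000) = -0.959200
  f(0.910000) = 0.296254
  x_2 = 0.910000 - 0.296254×(0.910000 - 0.040000)/(0.296254 - (-0.959200))
       = 0.704703
Iteration 2:
  f(0.910000) = 0.296254
  f(0.704703) = -0.057101
  x_3 = 0.704703 - (-0.057101)×(0.704703 - 0.910000)/(-0.057101 - 0.296254)
       = 0.737878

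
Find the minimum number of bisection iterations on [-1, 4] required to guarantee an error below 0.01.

We need (b-a)/2^n ≤ 0.01
(4 - (-1))/2^n ≤ 0.01
5/2^n ≤ 0.01
2^n ≥ 500
n ≥ log₂(500) = 8.97
n ≥ 9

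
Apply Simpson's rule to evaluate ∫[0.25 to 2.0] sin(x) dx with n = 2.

f(x) = sin(x)
a = 0.25, b = 2.0, n = 2
h = (b - a)/n = 0.875000

Simpson's rule: (h/3)[f(x₀) + 4f(x₁) + 2f(x₂) + ... + f(xₙ)]

x_0 = 0.2500, f(x_0) = 0.247404, coefficient = 1
x_1 = 1.1250, f(x_1) = 0.902268, coefficient = 4
x_2 = 2.0000, f(x_2) = 0.909297, coefficient = 1

I ≈ (0.875000/3) × 4.765772 = 1.390017
Exact value: 1.385059
Error: 0.004958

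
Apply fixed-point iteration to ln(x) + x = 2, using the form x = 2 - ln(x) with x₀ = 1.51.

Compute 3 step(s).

Equation: ln(x) + x = 2
Fixed-point form: x = 2 - ln(x)
x₀ = 1.51

x_1 = g(1.510000) = 1.587890
x_2 = g(1.587890) = 1.537594
x_3 = g(1.537594) = 1.569781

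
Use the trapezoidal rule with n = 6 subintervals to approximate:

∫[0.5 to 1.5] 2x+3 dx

f(x) = 2x+3
a = 0.5, b = 1.5, n = 6
h = (b - a)/n = 0.166667

Trapezoidal rule: (h/2)[f(x₀) + 2f(x₁) + 2f(x₂) + ... + f(xₙ)]

x_0 = 0.5000, f(x_0) = 4.000000, coefficient = 1
x_1 = 0.6667, f(x_1) = 4.333333, coefficient = 2
x_2 = 0.8333, f(x_2) = 4.666667, coefficient = 2
x_3 = 1.0000, f(x_3) = 5.000000, coefficient = 2
x_4 = 1.1667, f(x_4) = 5.333333, coefficient = 2
x_5 = 1.3333, f(x_5) = 5.666667, coefficient = 2
x_6 = 1.5000, f(x_6) = 6.000000, coefficient = 1

I ≈ (0.166667/2) × 60.000000 = 5.000000
Exact value: 5.000000
Error: 0.000000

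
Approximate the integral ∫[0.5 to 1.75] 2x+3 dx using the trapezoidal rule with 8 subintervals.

f(x) = 2x+3
a = 0.5, b = 1.75, n = 8
h = (b - a)/n = 0.156250

Trapezoidal rule: (h/2)[f(x₀) + 2f(x₁) + 2f(x₂) + ... + f(xₙ)]

x_0 = 0.5000, f(x_0) = 4.000000, coefficient = 1
x_1 = 0.6562, f(x_1) = 4.312500, coefficient = 2
x_2 = 0.8125, f(x_2) = 4.625000, coefficient = 2
x_3 = 0.9688, f(x_3) = 4.937500, coefficient = 2
x_4 = 1.1250, f(x_4) = 5.250000, coefficient = 2
x_5 = 1.2812, f(x_5) = 5.562500, coefficient = 2
x_6 = 1.4375, f(x_6) = 5.875000, coefficient = 2
x_7 = 1.5938, f(x_7) = 6.187500, coefficient = 2
x_8 = 1.7500, f(x_8) = 6.500000, coefficient = 1

I ≈ (0.156250/2) × 84.000000 = 6.562500
Exact value: 6.562500
Error: 0.000000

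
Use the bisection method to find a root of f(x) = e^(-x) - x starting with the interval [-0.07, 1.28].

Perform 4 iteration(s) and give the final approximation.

f(x) = e^(-x) - x
Initial interval: [-0.07, 1.28]

Iteration 1:
  c_1 = (-0.070000 + 1.280000)/2 = 0.605000
  f(c_1) = f(0.605000) = -0.058926
  f(a) × f(c) < 0, new interval: [-0.070000, 0.605000]
Iteration 2:
  c_2 = (-0.070000 + 0.605000)/2 = 0.267500
  f(c_2) = f(0.267500) = 0.497790
  f(a) × f(c) ≥ 0, new interval: [0.267500, 0.605000]
Iteration 3:
  c_3 = (0.267500 + 0.605000)/2 = 0.436250
  f(c_3) = f(0.436250) = 0.210206
  f(a) × f(c) ≥ 0, new interval: [0.436250, 0.605000]
Iteration 4:
  c_4 = (0.436250 + 0.605000)/2 = 0.520625
  f(c_4) = f(0.520625) = 0.073524
  f(a) × f(c) ≥ 0, new interval: [0.520625, 0.605000]

After 4 iteration(s), the approximation is c_4 = 0.520625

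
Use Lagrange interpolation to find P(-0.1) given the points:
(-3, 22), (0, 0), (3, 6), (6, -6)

Lagrange interpolation formula:
P(x) = Σ yᵢ × Lᵢ(x)
where Lᵢ(x) = Π_{j≠i} (x - xⱼ)/(xᵢ - xⱼ)

L_0(-0.1) = (-0.1 - 0)/(-3 - 0) × (-0.1 - 3)/(-3 - 3) × (-0.1 - 6)/(-3 - 6) = 0.011673
L_1(-0.1) = (-0.1 - (-3))/(0 - (-3)) × (-0.1 - 3)/(0 - 3) × (-0.1 - 6)/(0 - 6) = 1.015537
L_2(-0.1) = (-0.1 - (-3))/(3 - (-3)) × (-0.1 - 0)/(3 - 0) × (-0.1 - 6)/(3 - 6) = -0.032759
L_3(-0.1) = (-0.1 - (-3))/(6 - (-3)) × (-0.1 - 0)/(6 - 0) × (-0.1 - 3)/(6 - 3) = 0.005549

P(-0.1) = 22×L_0(-0.1) + 0×L_1(-0.1) + 6×L_2(-0.1) + (-6)×L_3(-0.1)
P(-0.1) = 0.026951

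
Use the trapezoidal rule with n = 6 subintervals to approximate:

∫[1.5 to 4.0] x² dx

f(x) = x²
a = 1.5, b = 4.0, n = 6
h = (b - a)/n = 0.416667

Trapezoidal rule: (h/2)[f(x₀) + 2f(x₁) + 2f(x₂) + ... + f(xₙ)]

x_0 = 1.5000, f(x_0) = 2.250000, coefficient = 1
x_1 = 1.9167, f(x_1) = 3.673611, coefficient = 2
x_2 = 2.3333, f(x_2) = 5.444444, coefficient = 2
x_3 = 2.7500, f(x_3) = 7.562500, coefficient = 2
x_4 = 3.1667, f(x_4) = 10.027778, coefficient = 2
x_5 = 3.5833, f(x_5) = 12.840278, coefficient = 2
x_6 = 4.0000, f(x_6) = 16.000000, coefficient = 1

I ≈ (0.416667/2) × 97.347222 = 20.280671
Exact value: 20.208333
Error: 0.072338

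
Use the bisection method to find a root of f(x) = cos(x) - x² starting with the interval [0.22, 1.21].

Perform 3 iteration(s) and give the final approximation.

f(x) = cos(x) - x²
Initial interval: [0.22, 1.21]

Iteration 1:
  c_1 = (0.220000 + 1.210000)/2 = 0.715000
  f(c_1) = f(0.715000) = 0.243868
  f(a) × f(c) ≥ 0, new interval: [0.715000, 1.210000]
Iteration 2:
  c_2 = (0.715000 + 1.210000)/2 = 0.962500
  f(c_2) = f(0.962500) = -0.354936
  f(a) × f(c) < 0, new interval: [0.715000, 0.962500]
Iteration 3:
  c_3 = (0.715000 + 0.962500)/2 = 0.838750
  f(c_3) = f(0.838750) = -0.035108
  f(a) × f(c) < 0, new interval: [0.715000, 0.838750]

After 3 iteration(s), the approximation is c_3 = 0.838750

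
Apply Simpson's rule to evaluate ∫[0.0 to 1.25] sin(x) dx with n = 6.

f(x) = sin(x)
a = 0.0, b = 1.25, n = 6
h = (b - a)/n = 0.208333

Simpson's rule: (h/3)[f(x₀) + 4f(x₁) + 2f(x₂) + ... + f(xₙ)]

x_0 = 0.0000, f(x_0) = 0.000000, coefficient = 1
x_1 = 0.2083, f(x_1) = 0.206830, coefficient = 4
x_2 = 0.4167, f(x_2) = 0.404715, coefficient = 2
x_3 = 0.6250, f(x_3) = 0.585097, coefficient = 4
x_4 = 0.8333, f(x_4) = 0.740177, coefficient = 2
x_5 = 1.0417, f(x_5) = 0.863247, coefficient = 4
x_6 = 1.2500, f(x_6) = 0.948985, coefficient = 1

I ≈ (0.208333/3) × 9.859462 = 0.684685
Exact value: 0.684678
Error: 0.000007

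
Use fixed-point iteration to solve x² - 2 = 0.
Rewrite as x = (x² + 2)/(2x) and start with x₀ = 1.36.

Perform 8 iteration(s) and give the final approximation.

Equation: x² - 2 = 0
Fixed-point form: x = (x² + 2)/(2x)
x₀ = 1.36

x_1 = g(1.360000) = 1.415294
x_2 = g(1.415294) = 1.414214
x_3 = g(1.414214) = 1.414214
x_4 = g(1.414214) = 1.414214
x_5 = g(1.414214) = 1.414214
x_6 = g(1.414214) = 1.414214
x_7 = g(1.414214) = 1.414214
x_8 = g(1.414214) = 1.414214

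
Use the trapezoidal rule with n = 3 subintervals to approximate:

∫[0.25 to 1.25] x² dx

f(x) = x²
a = 0.25, b = 1.25, n = 3
h = (b - a)/n = 0.333333

Trapezoidal rule: (h/2)[f(x₀) + 2f(x₁) + 2f(x₂) + ... + f(xₙ)]

x_0 = 0.2500, f(x_0) = 0.062500, coefficient = 1
x_1 = 0.5833, f(x_1) = 0.340278, coefficient = 2
x_2 = 0.9167, f(x_2) = 0.840278, coefficient = 2
x_3 = 1.2500, f(x_3) = 1.562500, coefficient = 1

I ≈ (0.333333/2) × 3.986111 = 0.664352
Exact value: 0.645833
Error: 0.018519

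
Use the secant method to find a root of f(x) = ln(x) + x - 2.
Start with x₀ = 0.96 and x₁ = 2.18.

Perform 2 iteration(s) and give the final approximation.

f(x) = ln(x) + x - 2
x₀ = 0.96, x₁ = 2.18

Secant formula: x_{n+1} = x_n - f(x_n)(x_n - x_{n-1})/(f(x_n) - f(x_{n-1}))

Iteration 1:
  f(0.960000) = -1.080822
  f(2.180000) = 0.959325
  x_2 = 2.180000 - 0.959325×(2.180000 - 0.960000)/(0.959325 - (-1.080822))
       = 1.606327
Iteration 2:
  f(2.180000) = 0.959325
  f(1.606327) = 0.080278
  x_3 = 1.606327 - 0.080278×(1.606327 - 2.180000)/(0.080278 - 0.959325)
       = 1.553937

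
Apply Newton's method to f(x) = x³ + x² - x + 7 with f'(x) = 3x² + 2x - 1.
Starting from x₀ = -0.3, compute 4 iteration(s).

f(x) = x³ + x² - x + 7
f'(x) = 3x² + 2x - 1
x₀ = -0.3

Newton-Raphson formula: x_{n+1} = x_n - f(x_n)/f'(x_n)

Iteration 1:
  f(-0.300000) = 7.363000
  f'(-0.300000) = -1.330000
  x_1 = -0.300000 - 7.363000/(-1.330000) = 5.236090
Iteration 2:
  f(5.236090) = 172.736556
  f'(5.236090) = 91.722103
  x_2 = 5.236090 - 172.736556/91.722103 = 3.352830
Iteration 3:
  f(3.352830) = 52.579388
  f'(3.352830) = 39.430075
  x_3 = 3.352830 - 52.579388/39.430075 = 2.019346
Iteration 4:
  f(2.019346) = 17.292817
  f'(2.019346) = 15.271967
  x_4 = 2.019346 - 17.292817/15.271967 = 0.887022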